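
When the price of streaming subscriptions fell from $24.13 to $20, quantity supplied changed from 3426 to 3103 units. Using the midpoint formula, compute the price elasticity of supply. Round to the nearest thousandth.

%Δq = (3103 − 3426)/[(3426 + 3103)/2] = -323/3264.5 ≈ -0.0989.
%Δp = (20 − 24.13)/[(24.13 + 20)/2] = -4.13/22.065 ≈ -0.1872.
Arc elasticity E = %Δq/%Δp ≈ -0.0989/-0.1872 ≈ 0.529.
|E| < 1: supply is inelastic over this range.

0.529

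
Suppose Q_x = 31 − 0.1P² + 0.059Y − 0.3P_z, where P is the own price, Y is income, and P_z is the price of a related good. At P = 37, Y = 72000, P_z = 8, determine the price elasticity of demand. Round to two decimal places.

Q_x = 31 − 0.1(37)² + 0.059(72000) − 0.3(8) = 31 − 136.9 + 4248 − 2.4 = 4139.7.
∂Q_x/∂P = −2·0.1·P = -7.4, so E_p = -7.4·(37/4139.7) ≈ -0.07.
|E_p| < 1: demand is inelastic.

-0.07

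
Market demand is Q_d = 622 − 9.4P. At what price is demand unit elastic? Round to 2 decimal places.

33.09

For linear demand Q_d = a − bP, E = −bP/(a − bP). |E| = 1 ⇒ bP = a − bP ⇒ P = a/(2b).
P = 622/(2·9.4) ≈ 33.09.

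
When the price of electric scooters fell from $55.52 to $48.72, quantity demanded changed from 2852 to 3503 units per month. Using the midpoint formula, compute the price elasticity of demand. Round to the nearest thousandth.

-1.570

%Δq = (3503 − 2852)/[(2852 + 3503)/2] = 651/3177.5 ≈ 0.2049.
%ΔP = (48.72 − 55.52)/[(55.52 + 48.72)/2] = -6.8/52.12 ≈ -0.1305.
Arc elasticity E = %Δq/%ΔP ≈ 0.2049/-0.1305 ≈ -1.570.
|E| > 1: demand is elastic over this range.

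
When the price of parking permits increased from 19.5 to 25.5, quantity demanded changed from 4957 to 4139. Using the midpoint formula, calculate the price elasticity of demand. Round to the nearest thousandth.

%Δq = (4139 − 4957)/[(4957 + 4139)/2] = -818/4548 ≈ -0.1799.
%ΔP = (25.5 − 19.5)/[(19.5 + 25.5)/2] = 6/22.5 ≈ 0.2667.
Arc elasticity E = %Δq/%ΔP ≈ -0.1799/0.2667 ≈ -0.674.
|E| < 1: demand is inelastic over this range.

-0.674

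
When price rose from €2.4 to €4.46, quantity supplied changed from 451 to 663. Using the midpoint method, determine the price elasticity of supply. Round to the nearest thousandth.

%ΔQ = (663 − 451)/[(451 + 663)/2] = 212/557 ≈ 0.3806.
%Δp = (4.46 − 2.4)/[(2.4 + 4.46)/2] = 2.06/3.43 ≈ 0.6006.
Arc elasticity E = %ΔQ/%Δp ≈ 0.3806/0.6006 ≈ 0.634.
|E| < 1: supply is inelastic over this range.

0.634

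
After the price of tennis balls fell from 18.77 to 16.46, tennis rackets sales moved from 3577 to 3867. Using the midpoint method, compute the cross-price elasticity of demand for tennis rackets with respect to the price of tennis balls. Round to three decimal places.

%ΔQ_x = (3867 − 3577)/[(3577+3867)/2] = 290/3722 ≈ 0.0779.
%ΔP_y = (16.46 − 18.77)/[(18.77+16.46)/2] ≈ -0.1311.
E_xy = 0.0779/-0.1311 ≈ -0.594.
E_xy < 0, so tennis rackets and tennis balls are complements.

-0.594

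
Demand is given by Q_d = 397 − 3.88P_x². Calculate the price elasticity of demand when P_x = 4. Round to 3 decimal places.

At P_x = 4, Q_d = 334.92.
dQ_d/dP_x = −2·3.88·P_x = −31.04.
Point elasticity E = (dQ_d/dP_x)·(P_x/Q_d) = -31.04 × 4/334.92 ≈ -0.371.
|E| < 1, so demand is inelastic at this price.

-0.371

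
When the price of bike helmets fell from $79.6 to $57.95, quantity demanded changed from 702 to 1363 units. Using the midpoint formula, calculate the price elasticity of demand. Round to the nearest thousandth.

%ΔQ = (1363 − 702)/[(702 + 1363)/2] = 661/1032.5 ≈ 0.6402.
%ΔP = (57.95 − 79.6)/[(79.6 + 57.95)/2] = -21.65/68.775 ≈ -0.3148.
Arc elasticity E = %ΔQ/%ΔP ≈ 0.6402/-0.3148 ≈ -2.034.
|E| > 1: demand is elastic over this range.

-2.034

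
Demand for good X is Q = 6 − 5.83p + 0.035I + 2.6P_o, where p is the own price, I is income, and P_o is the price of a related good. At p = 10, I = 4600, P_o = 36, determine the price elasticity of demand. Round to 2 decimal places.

-0.29

Substituting, Q = 6 − 5.83(10) + 0.035(4600) + 2.6(36) = 6 − 58.3 + 161 + 93.6 = 202.3.
∂Q/∂p = −5.83, so E_p = (−5.83)·(10/202.3) ≈ -0.29.
|E_p| < 1: demand is inelastic.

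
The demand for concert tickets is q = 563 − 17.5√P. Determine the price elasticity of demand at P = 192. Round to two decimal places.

-0.38

At P = 192, q = 320.5129.
dq/dP = −17.5/(2√P) = −17.5/(2·13.8564).
Point elasticity E = (dq/dP)·(P/q) = -0.6315 × 192/320.5129 ≈ -0.38.
|E| < 1, so demand is inelastic at this price.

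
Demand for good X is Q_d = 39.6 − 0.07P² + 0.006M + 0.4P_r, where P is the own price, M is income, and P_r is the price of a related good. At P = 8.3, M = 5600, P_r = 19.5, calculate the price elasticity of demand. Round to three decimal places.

Q_d = 39.6 − 0.07(8.3)² + 0.006(5600) + 0.4(19.5) = 39.6 − 4.8223 + 33.6 + 7.8 = 76.1777.
∂Q_d/∂P = −2·0.07·P = -1.162, so E_p = -1.162·(8.3/76.1777) ≈ -0.127.
|E_p| < 1: demand is inelastic.

-0.127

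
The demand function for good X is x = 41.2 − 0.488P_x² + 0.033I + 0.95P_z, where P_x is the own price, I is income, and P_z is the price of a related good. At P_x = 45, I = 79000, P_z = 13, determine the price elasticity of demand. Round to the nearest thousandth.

Evaluating quantity at (P_x, I, P_z) gives x = 41.2 − 0.488(45)² + 0.033(79000) + 0.95(13) = 41.2 − 988.2 + 2607 + 12.35 = 1672.35.
∂x/∂P_x = −2·0.488·P_x = -43.92, so E_p = -43.92·(45/1672.35) ≈ -1.182.
|E_p| > 1: demand is elastic.

-1.182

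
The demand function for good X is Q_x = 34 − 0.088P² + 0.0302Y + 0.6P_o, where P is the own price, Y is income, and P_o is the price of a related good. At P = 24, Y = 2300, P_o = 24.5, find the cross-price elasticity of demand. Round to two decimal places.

0.22

At the given point, Q_x = 34 − 0.088(24)² + 0.0302(2300) + 0.6(24.5) = 34 − 50.688 + 69.46 + 14.7 = 67.472.
∂Q_x/∂P_o = +0.6, so E_xy = 0.6·(24.5/67.472) ≈ 0.22.
E_xy > 0: the goods are substitutes.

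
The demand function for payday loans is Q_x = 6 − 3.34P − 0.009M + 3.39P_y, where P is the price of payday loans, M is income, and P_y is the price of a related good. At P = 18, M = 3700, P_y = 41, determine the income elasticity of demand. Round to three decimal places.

Substituting, Q_x = 6 − 3.34(18) − 0.009(3700) + 3.39(41) = 6 − 60.12 − 33.3 + 138.99 = 51.57.
∂Q_x/∂M = −0.009, so E_I = -0.009·(3700/51.57) ≈ -0.646.
E_I < 0: inferior good.

-0.646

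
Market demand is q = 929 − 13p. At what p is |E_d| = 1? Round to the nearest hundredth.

35.73

For linear demand q = a − bp, E = −bp/(a − bp). |E| = 1 ⇒ bp = a − bp ⇒ p = a/(2b).
p = 929/(2·13) ≈ 35.73.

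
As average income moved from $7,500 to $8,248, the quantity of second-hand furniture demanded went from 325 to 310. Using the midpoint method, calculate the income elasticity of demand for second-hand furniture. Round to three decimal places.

%ΔQ = (310 − 325)/[(325+310)/2] = -15/317.5 ≈ -0.0472.
%ΔI = (8,248 − 7,500)/[(7,500+8,248)/2] = 748/7874 ≈ 0.0950.
E_I = %ΔQ/%ΔI ≈ -0.497.
E_I < 0: inferior good.

-0.497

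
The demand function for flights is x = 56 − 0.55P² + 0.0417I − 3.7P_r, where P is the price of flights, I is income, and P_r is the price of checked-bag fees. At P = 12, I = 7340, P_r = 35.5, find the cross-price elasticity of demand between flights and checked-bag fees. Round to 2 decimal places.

Evaluating quantity at (P, I, P_r) gives x = 56 − 0.55(12)² + 0.0417(7340) − 3.7(35.5) = 56 − 79.2 + 306.078 − 131.35 = 151.528.
∂x/∂P_r = −3.7, so E_xy = -3.7·(35.5/151.528) ≈ -0.87.
E_xy < 0: the goods are complements.

-0.87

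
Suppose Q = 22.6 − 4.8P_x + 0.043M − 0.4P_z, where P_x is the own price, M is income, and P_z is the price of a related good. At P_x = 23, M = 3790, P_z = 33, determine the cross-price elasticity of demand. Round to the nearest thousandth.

-0.213

Substituting, Q = 22.6 − 4.8(23) + 0.043(3790) − 0.4(33) = 22.6 − 110.4 + 162.97 − 13.2 = 61.97.
∂Q/∂P_z = −0.4, so E_xy = -0.4·(33/61.97) ≈ -0.213.
E_xy < 0: the goods are complements.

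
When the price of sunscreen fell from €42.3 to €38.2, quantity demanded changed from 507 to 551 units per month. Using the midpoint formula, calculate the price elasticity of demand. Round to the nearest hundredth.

-0.82

%Δq = (551 − 507)/[(507 + 551)/2] = 44/529 ≈ 0.0832.
%ΔP = (38.2 − 42.3)/[(42.3 + 38.2)/2] = -4.1/40.25 ≈ -0.1019.
Arc elasticity E = %Δq/%ΔP ≈ 0.0832/-0.1019 ≈ -0.82.
|E| < 1: demand is inelastic over this range.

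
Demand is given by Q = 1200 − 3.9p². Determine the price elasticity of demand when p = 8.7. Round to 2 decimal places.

-0.65

At p = 8.7, Q = 904.809.
dQ/dp = −2·3.9·p = −67.86.
Point elasticity E = (dQ/dp)·(p/Q) = -67.86 × 8.7/904.809 ≈ -0.65.
|E| < 1, so demand is inelastic at this price.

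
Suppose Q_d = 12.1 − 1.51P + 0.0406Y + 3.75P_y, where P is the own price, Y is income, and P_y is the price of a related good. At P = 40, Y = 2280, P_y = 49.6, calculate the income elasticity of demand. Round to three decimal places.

0.402

At the given point, Q_d = 12.1 − 1.51(40) + 0.0406(2280) + 3.75(49.6) = 12.1 − 60.4 + 92.568 + 186 = 230.268.
∂Q_d/∂Y = +0.0406, so E_I = 0.0406·(2280/230.268) ≈ 0.402.
E_I ∈ (0,1): normal good (necessity).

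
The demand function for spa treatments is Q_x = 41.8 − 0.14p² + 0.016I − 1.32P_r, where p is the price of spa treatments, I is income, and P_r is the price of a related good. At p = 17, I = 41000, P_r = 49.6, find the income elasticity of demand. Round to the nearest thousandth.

At the given point, Q_x = 41.8 − 0.14(17)² + 0.016(41000) − 1.32(49.6) = 41.8 − 40.46 + 656 − 65.472 = 591.868.
∂Q_x/∂I = +0.016, so E_I = 0.016·(41000/591.868) ≈ 1.108.
E_I > 1: normal good (luxury).

1.108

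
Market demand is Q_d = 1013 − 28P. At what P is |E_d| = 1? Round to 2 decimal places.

18.09

For linear demand Q_d = a − bP, E = −bP/(a − bP). |E| = 1 ⇒ bP = a − bP ⇒ P = a/(2b).
P = 1013/(2·28) ≈ 18.09.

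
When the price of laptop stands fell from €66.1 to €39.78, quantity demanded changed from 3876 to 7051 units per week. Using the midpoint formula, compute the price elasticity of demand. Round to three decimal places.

%ΔQ = (7051 − 3876)/[(3876 + 7051)/2] = 3175/5463.5 ≈ 0.5811.
%Δp = (39.78 − 66.1)/[(66.1 + 39.78)/2] = -26.32/52.94 ≈ -0.4972.
Arc elasticity E = %ΔQ/%Δp ≈ 0.5811/-0.4972 ≈ -1.169.
|E| > 1: demand is elastic over this range.

-1.169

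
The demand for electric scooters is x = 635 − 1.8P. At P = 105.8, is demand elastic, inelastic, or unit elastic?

inelastic

At P = 105.8, x = 444.56.
dx/dP = −1.8.
Point elasticity E = (dx/dP)·(P/x) = -1.8 × 105.8/444.56 ≈ -0.428.
|E| ≈ 0.428 < 1, so demand is inelastic.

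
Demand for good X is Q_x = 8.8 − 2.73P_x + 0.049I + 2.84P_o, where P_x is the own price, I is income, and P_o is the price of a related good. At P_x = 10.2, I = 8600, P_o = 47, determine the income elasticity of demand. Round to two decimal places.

Evaluating quantity at (P_x, I, P_o) gives Q_x = 8.8 − 2.73(10.2) + 0.049(8600) + 2.84(47) = 8.8 − 27.846 + 421.4 + 133.48 = 535.834.
∂Q_x/∂I = +0.049, so E_I = 0.049·(8600/535.834) ≈ 0.79.
E_I ∈ (0,1): normal good (necessity).

0.79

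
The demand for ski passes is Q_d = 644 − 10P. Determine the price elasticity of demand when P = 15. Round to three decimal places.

-0.304

At P = 15, Q_d = 494.
dQ_d/dP = −10.
Point elasticity E = (dQ_d/dP)·(P/Q_d) = -10 × 15/494 ≈ -0.304.
|E| < 1, so demand is inelastic at this price.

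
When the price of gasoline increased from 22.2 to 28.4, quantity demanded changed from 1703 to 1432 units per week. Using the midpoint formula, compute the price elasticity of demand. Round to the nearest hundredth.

-0.71

%ΔQ = (1432 − 1703)/[(1703 + 1432)/2] = -271/1567.5 ≈ -0.1729.
%Δp = (28.4 − 22.2)/[(22.2 + 28.4)/2] = 6.2/25.3 ≈ 0.2451.
Arc elasticity E = %ΔQ/%Δp ≈ -0.1729/0.2451 ≈ -0.71.
|E| < 1: demand is inelastic over this range.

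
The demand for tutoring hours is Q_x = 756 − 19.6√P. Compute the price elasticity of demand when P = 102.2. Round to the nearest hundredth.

-0.18

At P = 102.2, Q_x = 557.8557.
dQ_x/dP = −19.6/(2√P) = −19.6/(2·10.1094).
Point elasticity E = (dQ_x/dP)·(P/Q_x) = -0.9694 × 102.2/557.8557 ≈ -0.18.
|E| < 1, so demand is inelastic at this price.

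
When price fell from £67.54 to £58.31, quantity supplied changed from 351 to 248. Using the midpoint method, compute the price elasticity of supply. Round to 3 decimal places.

%ΔQ = (248 − 351)/[(351 + 248)/2] = -103/299.5 ≈ -0.3439.
%ΔP = (58.31 − 67.54)/[(67.54 + 58.31)/2] = -9.23/62.925 ≈ -0.1467.
Arc elasticity E = %ΔQ/%ΔP ≈ -0.3439/-0.1467 ≈ 2.345.
|E| > 1: supply is elastic over this range.

2.345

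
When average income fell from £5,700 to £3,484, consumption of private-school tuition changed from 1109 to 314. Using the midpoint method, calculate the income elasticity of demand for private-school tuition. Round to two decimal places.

%ΔQ = (314 − 1109)/[(1109+314)/2] = -795/711.5 ≈ -1.1174.
%ΔI = (3,484 − 5,700)/[(5,700+3,484)/2] = -2216/4592 ≈ -0.4826.
E_I = %ΔQ/%ΔI ≈ 2.32.
E_I > 1: normal good (luxury).

2.32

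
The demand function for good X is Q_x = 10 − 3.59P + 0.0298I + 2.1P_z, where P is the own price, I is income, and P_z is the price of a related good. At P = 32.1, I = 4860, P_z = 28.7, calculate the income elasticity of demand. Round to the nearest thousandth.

Substituting, Q_x = 10 − 3.59(32.1) + 0.0298(4860) + 2.1(28.7) = 10 − 115.239 + 144.828 + 60.27 = 99.859.
∂Q_x/∂I = +0.0298, so E_I = 0.0298·(4860/99.859) ≈ 1.450.
E_I > 1: normal good (luxury).

1.450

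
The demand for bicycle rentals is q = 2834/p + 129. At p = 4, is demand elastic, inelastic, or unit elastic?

At p = 4, q = 837.5.
dq/dp = −2834/p² = −177.125.
Point elasticity E = (dq/dp)·(p/q) = -177.125 × 4/837.5 ≈ -0.846.
|E| ≈ 0.846 < 1, so demand is inelastic.

inelastic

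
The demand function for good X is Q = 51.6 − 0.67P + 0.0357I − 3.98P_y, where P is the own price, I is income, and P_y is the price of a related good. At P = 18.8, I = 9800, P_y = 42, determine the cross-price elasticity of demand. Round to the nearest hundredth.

Q = 51.6 − 0.67(18.8) + 0.0357(9800) − 3.98(42) = 51.6 − 12.596 + 349.86 − 167.16 = 221.704.
∂Q/∂P_y = −3.98, so E_xy = -3.98·(42/221.704) ≈ -0.75.
E_xy < 0: the goods are complements.

-0.75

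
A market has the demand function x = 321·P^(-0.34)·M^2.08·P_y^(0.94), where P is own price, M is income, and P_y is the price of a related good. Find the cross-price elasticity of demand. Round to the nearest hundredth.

0.94

For a Cobb–Douglas (constant-elasticity) form x = A·P_y^α·…, the elasticity with respect to P_y equals the exponent α at every point.
Here the exponent on P_y is 0.94, so the cross-price elasticity of demand is 0.94.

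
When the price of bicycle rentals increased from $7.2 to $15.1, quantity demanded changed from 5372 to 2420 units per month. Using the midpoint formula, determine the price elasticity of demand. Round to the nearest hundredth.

-1.07

%Δq = (2420 − 5372)/[(5372 + 2420)/2] = -2952/3896 ≈ -0.7577.
%Δp = (15.1 − 7.2)/[(7.2 + 15.1)/2] = 7.9/11.15 ≈ 0.7085.
Arc elasticity E = %Δq/%Δp ≈ -0.7577/0.7085 ≈ -1.07.
|E| > 1: demand is elastic over this range.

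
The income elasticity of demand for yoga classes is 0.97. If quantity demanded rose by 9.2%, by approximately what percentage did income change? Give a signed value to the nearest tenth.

%ΔQ ≈ E × %ΔI ⇒ %ΔI = %ΔQ / E = (9.2%)/(0.97) ≈ 9.5%.

9.5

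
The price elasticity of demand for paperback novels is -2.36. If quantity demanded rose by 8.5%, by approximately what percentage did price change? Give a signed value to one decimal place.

-3.6

%ΔQ ≈ E × %ΔP ⇒ %ΔP = %ΔQ / E = (8.5%)/(-2.36) ≈ -3.6%.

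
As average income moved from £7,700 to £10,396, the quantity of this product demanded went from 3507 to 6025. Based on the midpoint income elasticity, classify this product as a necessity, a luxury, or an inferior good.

luxury

%ΔQ = (6025 − 3507)/[(3507+6025)/2] = 2518/4766 ≈ 0.5283.
%ΔM = (10,396 − 7,700)/[(7,700+10,396)/2] = 2696/9048 ≈ 0.2980.
E_I = %ΔQ/%ΔM ≈ 1.773.
E_I > 1: normal good (luxury).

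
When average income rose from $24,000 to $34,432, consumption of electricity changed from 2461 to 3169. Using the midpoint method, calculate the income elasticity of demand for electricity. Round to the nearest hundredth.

0.70

%ΔQ = (3169 − 2461)/[(2461+3169)/2] = 708/2815 ≈ 0.2515.
%ΔM = (34,432 − 24,000)/[(24,000+34,432)/2] = 10432/29216 ≈ 0.3571.
E_I = %ΔQ/%ΔM ≈ 0.70.
E_I ∈ (0,1): normal good (necessity).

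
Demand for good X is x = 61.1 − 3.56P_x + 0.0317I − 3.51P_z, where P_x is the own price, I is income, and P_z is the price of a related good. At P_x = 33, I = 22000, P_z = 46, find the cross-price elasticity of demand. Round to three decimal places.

x = 61.1 − 3.56(33) + 0.0317(22000) − 3.51(46) = 61.1 − 117.48 + 697.4 − 161.46 = 479.56.
∂x/∂P_z = −3.51, so E_xy = -3.51·(46/479.56) ≈ -0.337.
E_xy < 0: the goods are complements.

-0.337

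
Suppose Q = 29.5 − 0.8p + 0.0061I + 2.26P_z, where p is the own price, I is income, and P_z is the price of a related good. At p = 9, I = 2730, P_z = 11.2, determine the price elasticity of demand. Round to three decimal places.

-0.112

First evaluate Q: 29.5 − 0.8(9) + 0.0061(2730) + 2.26(11.2) = 29.5 − 7.2 + 16.653 + 25.312 = 64.265.
∂Q/∂p = −0.8, so E_p = (−0.8)·(9/64.265) ≈ -0.112.
|E_p| < 1: demand is inelastic.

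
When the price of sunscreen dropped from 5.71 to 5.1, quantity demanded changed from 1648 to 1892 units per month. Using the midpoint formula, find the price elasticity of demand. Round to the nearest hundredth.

%Δq = (1892 − 1648)/[(1648 + 1892)/2] = 244/1770 ≈ 0.1379.
%Δp = (5.1 − 5.71)/[(5.71 + 5.1)/2] = -0.61/5.405 ≈ -0.1129.
Arc elasticity E = %Δq/%Δp ≈ 0.1379/-0.1129 ≈ -1.22.
|E| > 1: demand is elastic over this range.

-1.22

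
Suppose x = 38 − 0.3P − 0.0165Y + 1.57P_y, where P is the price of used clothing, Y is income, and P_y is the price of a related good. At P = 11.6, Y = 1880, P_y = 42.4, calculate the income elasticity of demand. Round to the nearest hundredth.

-0.44

At the given point, x = 38 − 0.3(11.6) − 0.0165(1880) + 1.57(42.4) = 38 − 3.48 − 31.02 + 66.568 = 70.068.
∂x/∂Y = −0.0165, so E_I = -0.0165·(1880/70.068) ≈ -0.44.
E_I < 0: inferior good.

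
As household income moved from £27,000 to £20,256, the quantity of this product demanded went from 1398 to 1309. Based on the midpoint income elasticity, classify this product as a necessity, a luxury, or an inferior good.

necessity

%ΔQ = (1309 − 1398)/[(1398+1309)/2] = -89/1353.5 ≈ -0.0658.
%ΔI = (20,256 − 27,000)/[(27,000+20,256)/2] = -6744/23628 ≈ -0.2854.
E_I = %ΔQ/%ΔI ≈ 0.230.
E_I ∈ (0,1): normal good (necessity).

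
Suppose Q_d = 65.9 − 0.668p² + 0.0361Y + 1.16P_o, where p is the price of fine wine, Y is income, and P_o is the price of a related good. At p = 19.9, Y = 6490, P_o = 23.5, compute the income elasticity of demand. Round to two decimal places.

First evaluate Q_d: 65.9 − 0.668(19.9)² + 0.0361(6490) + 1.16(23.5) = 65.9 − 264.5347 + 234.289 + 27.26 = 62.9143.
∂Q_d/∂Y = +0.0361, so E_I = 0.0361·(6490/62.9143) ≈ 3.72.
E_I > 1: normal good (luxury).

3.72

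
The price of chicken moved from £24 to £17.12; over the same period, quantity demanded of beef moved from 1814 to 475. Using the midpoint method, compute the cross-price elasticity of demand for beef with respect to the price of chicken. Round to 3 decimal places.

%ΔQ_x = (475 − 1814)/[(1814+475)/2] = -1339/1144.5 ≈ -1.1699.
%ΔP_y = (17.12 − 24)/[(24+17.12)/2] ≈ -0.3346.
E_xy = -1.1699/-0.3346 ≈ 3.496.
E_xy > 0, so beef and chicken are substitutes.

3.496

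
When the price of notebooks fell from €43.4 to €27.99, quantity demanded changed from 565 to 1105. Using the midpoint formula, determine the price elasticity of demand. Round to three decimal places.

%Δq = (1105 − 565)/[(565 + 1105)/2] = 540/835 ≈ 0.6467.
%ΔP = (27.99 − 43.4)/[(43.4 + 27.99)/2] = -15.41/35.695 ≈ -0.4317.
Arc elasticity E = %Δq/%ΔP ≈ 0.6467/-0.4317 ≈ -1.498.
|E| > 1: demand is elastic over this range.

-1.498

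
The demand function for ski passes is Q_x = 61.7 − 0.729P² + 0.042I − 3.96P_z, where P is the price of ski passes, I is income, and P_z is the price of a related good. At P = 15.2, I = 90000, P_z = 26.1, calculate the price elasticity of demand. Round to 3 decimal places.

Q_x = 61.7 − 0.729(15.2)² + 0.042(90000) − 3.96(26.1) = 61.7 − 168.4282 + 3780 − 103.356 = 3569.9158.
∂Q_x/∂P = −2·0.729·P = -22.1616, so E_p = -22.1616·(15.2/3569.9158) ≈ -0.094.
|E_p| < 1: demand is inelastic.

-0.094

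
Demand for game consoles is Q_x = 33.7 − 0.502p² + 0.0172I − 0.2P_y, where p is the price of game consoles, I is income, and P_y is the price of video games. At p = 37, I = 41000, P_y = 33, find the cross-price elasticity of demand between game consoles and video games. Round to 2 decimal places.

Substituting, Q_x = 33.7 − 0.502(37)² + 0.0172(41000) − 0.2(33) = 33.7 − 687.238 + 705.2 − 6.6 = 45.062.
∂Q_x/∂P_y = −0.2, so E_xy = -0.2·(33/45.062) ≈ -0.15.
E_xy < 0: the goods are complements.

-0.15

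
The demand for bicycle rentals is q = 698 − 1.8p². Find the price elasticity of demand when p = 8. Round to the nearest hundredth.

-0.40

At p = 8, q = 582.8.
dq/dp = −2·1.8·p = −28.8.
Point elasticity E = (dq/dp)·(p/q) = -28.8 × 8/582.8 ≈ -0.40.
|E| < 1, so demand is inelastic at this price.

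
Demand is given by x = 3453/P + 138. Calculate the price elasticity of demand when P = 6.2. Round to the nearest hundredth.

-0.80

At P = 6.2, x = 694.9355.
dx/dP = −3453/P² = −89.8283.
Point elasticity E = (dx/dP)·(P/x) = -89.8283 × 6.2/694.9355 ≈ -0.80.
|E| < 1, so demand is inelastic at this price.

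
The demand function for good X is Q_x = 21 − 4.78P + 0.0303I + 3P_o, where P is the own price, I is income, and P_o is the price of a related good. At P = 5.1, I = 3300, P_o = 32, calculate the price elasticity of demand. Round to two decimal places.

-0.13

First evaluate Q_x: 21 − 4.78(5.1) + 0.0303(3300) + 3(32) = 21 − 24.378 + 99.99 + 96 = 192.612.
∂Q_x/∂P = −4.78, so E_p = (−4.78)·(5.1/192.612) ≈ -0.13.
|E_p| < 1: demand is inelastic.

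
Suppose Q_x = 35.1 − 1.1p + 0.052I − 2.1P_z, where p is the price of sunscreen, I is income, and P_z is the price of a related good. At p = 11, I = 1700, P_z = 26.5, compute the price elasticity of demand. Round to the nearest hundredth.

-0.22

Substituting, Q_x = 35.1 − 1.1(11) + 0.052(1700) − 2.1(26.5) = 35.1 − 12.1 + 88.4 − 55.65 = 55.75.
∂Q_x/∂p = −1.1, so E_p = (−1.1)·(11/55.75) ≈ -0.22.
|E_p| < 1: demand is inelastic.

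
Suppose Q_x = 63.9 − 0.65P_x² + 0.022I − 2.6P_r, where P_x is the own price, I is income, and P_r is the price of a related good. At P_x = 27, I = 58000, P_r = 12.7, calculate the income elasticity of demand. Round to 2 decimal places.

1.53

Substituting, Q_x = 63.9 − 0.65(27)² + 0.022(58000) − 2.6(12.7) = 63.9 − 473.85 + 1276 − 33.02 = 833.03.
∂Q_x/∂I = +0.022, so E_I = 0.022·(58000/833.03) ≈ 1.53.
E_I > 1: normal good (luxury).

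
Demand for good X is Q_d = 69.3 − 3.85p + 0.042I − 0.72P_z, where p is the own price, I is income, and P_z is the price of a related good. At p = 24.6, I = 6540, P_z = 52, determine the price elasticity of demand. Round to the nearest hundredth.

-0.45

Evaluating quantity at (p, I, P_z) gives Q_d = 69.3 − 3.85(24.6) + 0.042(6540) − 0.72(52) = 69.3 − 94.71 + 274.68 − 37.44 = 211.83.
∂Q_d/∂p = −3.85, so E_p = (−3.85)·(24.6/211.83) ≈ -0.45.
|E_p| < 1: demand is inelastic.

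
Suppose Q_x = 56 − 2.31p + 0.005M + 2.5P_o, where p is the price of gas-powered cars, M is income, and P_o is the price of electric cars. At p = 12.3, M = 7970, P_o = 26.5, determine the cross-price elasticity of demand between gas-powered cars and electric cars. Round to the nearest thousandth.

Substituting, Q_x = 56 − 2.31(12.3) + 0.005(7970) + 2.5(26.5) = 56 − 28.413 + 39.85 + 66.25 = 133.687.
∂Q_x/∂P_o = +2.5, so E_xy = 2.5·(26.5/133.687) ≈ 0.496.
E_xy > 0: the goods are substitutes.

0.496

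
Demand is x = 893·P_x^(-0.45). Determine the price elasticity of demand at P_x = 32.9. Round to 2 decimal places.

For a Cobb–Douglas (constant-elasticity) form x = A·P_x^α·…, the elasticity with respect to P_x equals the exponent α at every point.
Here the exponent on P_x is -0.45, so the price elasticity of demand is -0.45.

-0.45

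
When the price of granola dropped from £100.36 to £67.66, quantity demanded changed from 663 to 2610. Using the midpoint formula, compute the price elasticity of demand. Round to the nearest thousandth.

-3.057

%ΔQ = (2610 − 663)/[(663 + 2610)/2] = 1947/1636.5 ≈ 1.1897.
%ΔP = (67.66 − 100.36)/[(100.36 + 67.66)/2] = -32.7/84.01 ≈ -0.3892.
Arc elasticity E = %ΔQ/%ΔP ≈ 1.1897/-0.3892 ≈ -3.057.
|E| > 1: demand is elastic over this range.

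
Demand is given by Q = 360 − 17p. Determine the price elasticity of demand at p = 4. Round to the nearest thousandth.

-0.233

At p = 4, Q = 292.
dQ/dp = −17.
Point elasticity E = (dQ/dp)·(p/Q) = -17 × 4/292 ≈ -0.233.
|E| < 1, so demand is inelastic at this price.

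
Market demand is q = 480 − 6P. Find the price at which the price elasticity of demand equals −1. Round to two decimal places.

40.00

For linear demand q = a − bP, E = −bP/(a − bP). |E| = 1 ⇒ bP = a − bP ⇒ P = a/(2b).
P = 480/(2·6) = 40.00.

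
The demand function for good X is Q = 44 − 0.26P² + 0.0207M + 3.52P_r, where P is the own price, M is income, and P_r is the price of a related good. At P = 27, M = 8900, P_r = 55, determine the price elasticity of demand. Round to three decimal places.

-1.632

Evaluating quantity at (P, M, P_r) gives Q = 44 − 0.26(27)² + 0.0207(8900) + 3.52(55) = 44 − 189.54 + 184.23 + 193.6 = 232.29.
∂Q/∂P = −2·0.26·P = -14.04, so E_p = -14.04·(27/232.29) ≈ -1.632.
|E_p| > 1: demand is elastic.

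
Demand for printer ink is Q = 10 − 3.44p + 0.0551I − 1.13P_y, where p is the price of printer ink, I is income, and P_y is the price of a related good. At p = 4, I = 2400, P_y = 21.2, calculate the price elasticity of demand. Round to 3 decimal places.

Evaluating quantity at (p, I, P_y) gives Q = 10 − 3.44(4) + 0.0551(2400) − 1.13(21.2) = 10 − 13.76 + 132.24 − 23.956 = 104.524.
∂Q/∂p = −3.44, so E_p = (−3.44)·(4/104.524) ≈ -0.132.
|E_p| < 1: demand is inelastic.

-0.132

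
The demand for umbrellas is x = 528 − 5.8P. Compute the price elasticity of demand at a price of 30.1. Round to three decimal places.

-0.494

At P = 30.1, x = 353.42.
dx/dP = −5.8.
Point elasticity E = (dx/dP)·(P/x) = -5.8 × 30.1/353.42 ≈ -0.494.
|E| < 1, so demand is inelastic at this price.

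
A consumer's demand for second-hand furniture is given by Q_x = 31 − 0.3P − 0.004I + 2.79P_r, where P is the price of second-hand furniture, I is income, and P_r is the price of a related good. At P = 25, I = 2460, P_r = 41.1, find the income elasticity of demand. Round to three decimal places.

First evaluate Q_x: 31 − 0.3(25) − 0.004(2460) + 2.79(41.1) = 31 − 7.5 − 9.84 + 114.669 = 128.329.
∂Q_x/∂I = −0.004, so E_I = -0.004·(2460/128.329) ≈ -0.077.
E_I < 0: inferior good.

-0.077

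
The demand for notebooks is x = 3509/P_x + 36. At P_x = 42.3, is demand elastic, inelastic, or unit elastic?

At P_x = 42.3, x = 118.9551.
dx/dP_x = −3509/P_x² = −1.9611.
Point elasticity E = (dx/dP_x)·(P_x/x) = -1.9611 × 42.3/118.9551 ≈ -0.697.
|E| ≈ 0.697 < 1, so demand is inelastic.

inelastic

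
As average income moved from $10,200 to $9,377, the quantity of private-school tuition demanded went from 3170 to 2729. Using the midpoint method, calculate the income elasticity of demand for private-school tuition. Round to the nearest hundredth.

1.78

%ΔQ = (2729 − 3170)/[(3170+2729)/2] = -441/2949.5 ≈ -0.1495.
%ΔM = (9,377 − 10,200)/[(10,200+9,377)/2] = -823/9788.5 ≈ -0.0841.
E_I = %ΔQ/%ΔM ≈ 1.78.
E_I > 1: normal good (luxury).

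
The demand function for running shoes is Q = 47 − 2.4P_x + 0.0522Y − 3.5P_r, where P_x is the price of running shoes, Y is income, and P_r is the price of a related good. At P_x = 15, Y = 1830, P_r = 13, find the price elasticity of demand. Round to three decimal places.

First evaluate Q: 47 − 2.4(15) + 0.0522(1830) − 3.5(13) = 47 − 36 + 95.526 − 45.5 = 61.026.
∂Q/∂P_x = −2.4, so E_p = (−2.4)·(15/61.026) ≈ -0.590.
|E_p| < 1: demand is inelastic.

-0.590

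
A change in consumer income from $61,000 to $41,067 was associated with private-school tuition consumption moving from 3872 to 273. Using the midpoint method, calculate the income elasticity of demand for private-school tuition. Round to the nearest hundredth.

4.45

%ΔQ = (273 − 3872)/[(3872+273)/2] = -3599/2072.5 ≈ -1.7366.
%ΔI = (41,067 − 61,000)/[(61,000+41,067)/2] = -19933/51033.5 ≈ -0.3906.
E_I = %ΔQ/%ΔI ≈ 4.45.
E_I > 1: normal good (luxury).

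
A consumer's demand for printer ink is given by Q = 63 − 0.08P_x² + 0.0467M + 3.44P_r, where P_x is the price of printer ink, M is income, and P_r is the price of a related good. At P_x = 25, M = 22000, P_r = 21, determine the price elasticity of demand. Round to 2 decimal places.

-0.09

Q = 63 − 0.08(25)² + 0.0467(22000) + 3.44(21) = 63 − 50 + 1027.4 + 72.24 = 1112.64.
∂Q/∂P_x = −2·0.08·P_x = -4, so E_p = -4·(25/1112.64) ≈ -0.09.
|E_p| < 1: demand is inelastic.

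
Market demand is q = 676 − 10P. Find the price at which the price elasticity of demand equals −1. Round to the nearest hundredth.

33.80

For linear demand q = a − bP, E = −bP/(a − bP). |E| = 1 ⇒ bP = a − bP ⇒ P = a/(2b).
P = 676/(2·10) = 33.80.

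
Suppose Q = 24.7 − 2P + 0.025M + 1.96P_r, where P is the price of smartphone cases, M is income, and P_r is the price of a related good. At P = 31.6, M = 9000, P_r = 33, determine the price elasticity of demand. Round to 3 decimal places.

-0.252

Evaluating quantity at (P, M, P_r) gives Q = 24.7 − 2(31.6) + 0.025(9000) + 1.96(33) = 24.7 − 63.2 + 225 + 64.68 = 251.18.
∂Q/∂P = −2, so E_p = (−2)·(31.6/251.18) ≈ -0.252.
|E_p| < 1: demand is inelastic.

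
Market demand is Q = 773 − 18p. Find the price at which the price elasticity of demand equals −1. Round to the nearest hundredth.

For linear demand Q = a − bp, E = −bp/(a − bp). |E| = 1 ⇒ bp = a − bp ⇒ p = a/(2b).
p = 773/(2·18) ≈ 21.47.

21.47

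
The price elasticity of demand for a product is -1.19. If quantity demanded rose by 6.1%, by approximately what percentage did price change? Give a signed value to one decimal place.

-5.1

%ΔQ ≈ E × %ΔP ⇒ %ΔP = %ΔQ / E = (6.1%)/(-1.19) ≈ -5.1%.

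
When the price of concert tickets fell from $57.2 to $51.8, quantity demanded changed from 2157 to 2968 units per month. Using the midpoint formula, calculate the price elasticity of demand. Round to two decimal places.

-3.19

%ΔQ = (2968 − 2157)/[(2157 + 2968)/2] = 811/2562.5 ≈ 0.3165.
%Δp = (51.8 − 57.2)/[(57.2 + 51.8)/2] = -5.4/54.5 ≈ -0.0991.
Arc elasticity E = %ΔQ/%Δp ≈ 0.3165/-0.0991 ≈ -3.19.
|E| > 1: demand is elastic over this range.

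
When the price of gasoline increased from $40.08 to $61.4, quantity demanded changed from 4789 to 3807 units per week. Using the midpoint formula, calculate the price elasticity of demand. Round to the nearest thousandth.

%ΔQ = (3807 − 4789)/[(4789 + 3807)/2] = -982/4298 ≈ -0.2285.
%ΔP = (61.4 − 40.08)/[(40.08 + 61.4)/2] = 21.32/50.74 ≈ 0.4202.
Arc elasticity E = %ΔQ/%ΔP ≈ -0.2285/0.4202 ≈ -0.544.
|E| < 1: demand is inelastic over this range.

-0.544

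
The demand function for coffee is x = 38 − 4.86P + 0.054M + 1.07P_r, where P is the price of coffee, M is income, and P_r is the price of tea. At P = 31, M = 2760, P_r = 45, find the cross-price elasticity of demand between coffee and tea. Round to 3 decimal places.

0.570

At the given point, x = 38 − 4.86(31) + 0.054(2760) + 1.07(45) = 38 − 150.66 + 149.04 + 48.15 = 84.53.
∂x/∂P_r = +1.07, so E_xy = 1.07·(45/84.53) ≈ 0.570.
E_xy > 0: the goods are substitutes.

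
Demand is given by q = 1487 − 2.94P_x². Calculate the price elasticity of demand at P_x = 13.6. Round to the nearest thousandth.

-1.153

At P_x = 13.6, q = 943.2176.
dq/dP_x = −2·2.94·P_x = −79.968.
Point elasticity E = (dq/dP_x)·(P_x/q) = -79.968 × 13.6/943.2176 ≈ -1.153.
|E| > 1, so demand is elastic at this price.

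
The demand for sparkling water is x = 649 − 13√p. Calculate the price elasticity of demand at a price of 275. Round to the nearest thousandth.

-0.249

At p = 275, x = 433.4194.
dx/dp = −13/(2√p) = −13/(2·16.5831).
Point elasticity E = (dx/dp)·(p/x) = -0.392 × 275/433.4194 ≈ -0.249.
|E| < 1, so demand is inelastic at this price.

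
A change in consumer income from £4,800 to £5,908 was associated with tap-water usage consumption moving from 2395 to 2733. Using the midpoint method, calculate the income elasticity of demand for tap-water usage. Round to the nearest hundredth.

0.64

%ΔQ = (2733 − 2395)/[(2395+2733)/2] = 338/2564 ≈ 0.1318.
%ΔY = (5,908 − 4,800)/[(4,800+5,908)/2] = 1108/5354 ≈ 0.2069.
E_I = %ΔQ/%ΔY ≈ 0.64.
E_I ∈ (0,1): normal good (necessity).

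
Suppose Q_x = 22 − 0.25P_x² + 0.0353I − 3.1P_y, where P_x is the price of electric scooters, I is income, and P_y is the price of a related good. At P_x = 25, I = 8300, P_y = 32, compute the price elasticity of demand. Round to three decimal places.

-5.249

At the given point, Q_x = 22 − 0.25(25)² + 0.0353(8300) − 3.1(32) = 22 − 156.25 + 292.99 − 99.2 = 59.54.
∂Q_x/∂P_x = −2·0.25·P_x = -12.5, so E_p = -12.5·(25/59.54) ≈ -5.249.
|E_p| > 1: demand is elastic.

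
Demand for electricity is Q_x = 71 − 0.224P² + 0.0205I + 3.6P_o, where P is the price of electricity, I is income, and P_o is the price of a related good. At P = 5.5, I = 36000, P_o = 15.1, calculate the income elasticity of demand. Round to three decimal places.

0.862

Q_x = 71 − 0.224(5.5)² + 0.0205(36000) + 3.6(15.1) = 71 − 6.776 + 738 + 54.36 = 856.584.
∂Q_x/∂I = +0.0205, so E_I = 0.0205·(36000/856.584) ≈ 0.862.
E_I ∈ (0,1): normal good (necessity).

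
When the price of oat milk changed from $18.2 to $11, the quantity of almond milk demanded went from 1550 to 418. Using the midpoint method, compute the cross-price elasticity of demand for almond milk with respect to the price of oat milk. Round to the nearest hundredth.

%ΔQ_x = (418 − 1550)/[(1550+418)/2] = -1132/984 ≈ -1.1504.
%ΔP_y = (11 − 18.2)/[(18.2+11)/2] ≈ -0.4932.
E_xy = -1.1504/-0.4932 ≈ 2.33.
E_xy > 0, so almond milk and oat milk are substitutes.

2.33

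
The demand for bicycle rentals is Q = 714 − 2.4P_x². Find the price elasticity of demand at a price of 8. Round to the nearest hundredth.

-0.55

At P_x = 8, Q = 560.4.
dQ/dP_x = −2·2.4·P_x = −38.4.
Point elasticity E = (dQ/dP_x)·(P_x/Q) = -38.4 × 8/560.4 ≈ -0.55.
|E| < 1, so demand is inelastic at this price.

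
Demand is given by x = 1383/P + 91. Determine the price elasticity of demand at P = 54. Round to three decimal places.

-0.220

At P = 54, x = 116.6111.
dx/dP = −1383/P² = −0.4743.
Point elasticity E = (dx/dP)·(P/x) = -0.4743 × 54/116.6111 ≈ -0.220.
|E| < 1, so demand is inelastic at this price.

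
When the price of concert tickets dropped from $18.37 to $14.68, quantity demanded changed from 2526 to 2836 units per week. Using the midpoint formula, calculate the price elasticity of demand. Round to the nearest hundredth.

%Δq = (2836 − 2526)/[(2526 + 2836)/2] = 310/2681 ≈ 0.1156.
%Δp = (14.68 − 18.37)/[(18.37 + 14.68)/2] = -3.69/16.525 ≈ -0.2233.
Arc elasticity E = %Δq/%Δp ≈ 0.1156/-0.2233 ≈ -0.52.
|E| < 1: demand is inelastic over this range.

-0.52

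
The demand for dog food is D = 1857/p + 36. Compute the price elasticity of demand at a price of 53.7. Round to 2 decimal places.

-0.49

At p = 53.7, D = 70.581.
dD/dp = −1857/p² = −0.644.
Point elasticity E = (dD/dp)·(p/D) = -0.644 × 53.7/70.581 ≈ -0.49.
|E| < 1, so demand is inelastic at this price.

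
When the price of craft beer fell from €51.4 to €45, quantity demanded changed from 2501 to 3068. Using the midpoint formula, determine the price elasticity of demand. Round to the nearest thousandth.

-1.534

%Δq = (3068 − 2501)/[(2501 + 3068)/2] = 567/2784.5 ≈ 0.2036.
%ΔP = (45 − 51.4)/[(51.4 + 45)/2] = -6.4/48.2 ≈ -0.1328.
Arc elasticity E = %Δq/%ΔP ≈ 0.2036/-0.1328 ≈ -1.534.
|E| > 1: demand is elastic over this range.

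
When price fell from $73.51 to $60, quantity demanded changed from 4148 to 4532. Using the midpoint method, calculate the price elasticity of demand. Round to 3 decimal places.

%Δq = (4532 − 4148)/[(4148 + 4532)/2] = 384/4340 ≈ 0.0885.
%ΔP = (60 − 73.51)/[(73.51 + 60)/2] = -13.51/66.755 ≈ -0.2024.
Arc elasticity E = %Δq/%ΔP ≈ 0.0885/-0.2024 ≈ -0.437.
|E| < 1: demand is inelastic over this range.

-0.437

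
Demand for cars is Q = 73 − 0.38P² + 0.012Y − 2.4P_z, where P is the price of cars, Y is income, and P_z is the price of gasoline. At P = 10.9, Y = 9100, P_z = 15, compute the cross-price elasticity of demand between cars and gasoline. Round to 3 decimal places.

Q = 73 − 0.38(10.9)² + 0.012(9100) − 2.4(15) = 73 − 45.1478 + 109.2 − 36 = 101.0522.
∂Q/∂P_z = −2.4, so E_xy = -2.4·(15/101.0522) ≈ -0.356.
E_xy < 0: the goods are complements.

-0.356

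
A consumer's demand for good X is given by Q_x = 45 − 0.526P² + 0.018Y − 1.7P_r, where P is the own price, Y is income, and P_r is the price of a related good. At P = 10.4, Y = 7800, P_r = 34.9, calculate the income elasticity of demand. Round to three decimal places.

Evaluating quantity at (P, Y, P_r) gives Q_x = 45 − 0.526(10.4)² + 0.018(7800) − 1.7(34.9) = 45 − 56.8922 + 140.4 − 59.33 = 69.1778.
∂Q_x/∂Y = +0.018, so E_I = 0.018·(7800/69.1778) ≈ 2.030.
E_I > 1: normal good (luxury).

2.030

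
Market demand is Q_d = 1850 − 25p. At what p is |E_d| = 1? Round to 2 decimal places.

For linear demand Q_d = a − bp, E = −bp/(a − bp). |E| = 1 ⇒ bp = a − bp ⇒ p = a/(2b).
p = 1850/(2·25) = 37.00.

37.00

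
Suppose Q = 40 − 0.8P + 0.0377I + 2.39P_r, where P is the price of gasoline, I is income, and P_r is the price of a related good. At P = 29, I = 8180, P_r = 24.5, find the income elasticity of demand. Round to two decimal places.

0.80

First evaluate Q: 40 − 0.8(29) + 0.0377(8180) + 2.39(24.5) = 40 − 23.2 + 308.386 + 58.555 = 383.741.
∂Q/∂I = +0.0377, so E_I = 0.0377·(8180/383.741) ≈ 0.80.
E_I ∈ (0,1): normal good (necessity).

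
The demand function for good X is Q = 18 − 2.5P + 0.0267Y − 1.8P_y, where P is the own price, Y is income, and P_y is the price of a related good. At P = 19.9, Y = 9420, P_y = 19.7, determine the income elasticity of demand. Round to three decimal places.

Q = 18 − 2.5(19.9) + 0.0267(9420) − 1.8(19.7) = 18 − 49.75 + 251.514 − 35.46 = 184.304.
∂Q/∂Y = +0.0267, so E_I = 0.0267·(9420/184.304) ≈ 1.365.
E_I > 1: normal good (luxury).

1.365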